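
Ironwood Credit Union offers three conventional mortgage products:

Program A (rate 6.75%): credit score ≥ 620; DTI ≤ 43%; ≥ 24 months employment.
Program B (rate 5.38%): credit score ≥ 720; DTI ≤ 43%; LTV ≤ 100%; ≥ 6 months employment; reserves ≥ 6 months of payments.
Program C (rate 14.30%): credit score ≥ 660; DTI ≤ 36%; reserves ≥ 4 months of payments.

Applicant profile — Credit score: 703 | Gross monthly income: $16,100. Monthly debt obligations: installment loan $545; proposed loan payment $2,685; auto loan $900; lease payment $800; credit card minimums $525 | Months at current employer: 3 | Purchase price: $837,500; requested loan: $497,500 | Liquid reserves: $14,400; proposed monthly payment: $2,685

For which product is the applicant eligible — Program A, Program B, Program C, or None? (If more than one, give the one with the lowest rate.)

Program C

Total debts = (545 + 2,685 + 900 + 800 + 525) = 5,455; DTI = 5,455/16,100 = 33.9%.
LTV = 497,500/837,500 = 59.4%.
Reserves = 14,400/2,685 = 5.4 months.
Program A: score 703 ≥ 620; DTI 33.9% ≤ 43%; employment 3 < 24 mo → does not qualify.
Program B: score 703 < 720; DTI 33.9% ≤ 43%; LTV 59.4% ≤ 100%; employment 3 < 6 mo; reserves 5.4 < 6 mo → does not qualify.
Program C: score 703 ≥ 660; DTI 33.9% ≤ 36%; reserves 5.4 ≥ 4 mo → qualifies.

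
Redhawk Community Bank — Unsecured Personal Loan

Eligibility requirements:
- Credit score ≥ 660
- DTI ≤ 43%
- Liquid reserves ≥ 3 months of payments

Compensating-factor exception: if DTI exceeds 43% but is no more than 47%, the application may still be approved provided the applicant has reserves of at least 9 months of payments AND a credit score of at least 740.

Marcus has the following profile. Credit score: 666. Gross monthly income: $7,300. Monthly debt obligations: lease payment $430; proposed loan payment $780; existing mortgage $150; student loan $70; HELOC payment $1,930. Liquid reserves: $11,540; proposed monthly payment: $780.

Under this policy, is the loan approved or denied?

Denied

Credit score 666 ≥ 660 (meets base)
Total debts = (430 + 780 + 150 + 70 + 1,930) = 3,360. DTI: 3,360 ÷ 7,300 = 46%, over the 43% base limit.
Reserves: 11,540 ÷ 780 = 14.8 months (meets 3-month minimum)
46% falls in the override range (43%–47%), so the compensating-factor test applies.
Reserves 14.8 ≥ 9 months; credit score 666 < 740.
Override conditions not both satisfied; exception does not apply.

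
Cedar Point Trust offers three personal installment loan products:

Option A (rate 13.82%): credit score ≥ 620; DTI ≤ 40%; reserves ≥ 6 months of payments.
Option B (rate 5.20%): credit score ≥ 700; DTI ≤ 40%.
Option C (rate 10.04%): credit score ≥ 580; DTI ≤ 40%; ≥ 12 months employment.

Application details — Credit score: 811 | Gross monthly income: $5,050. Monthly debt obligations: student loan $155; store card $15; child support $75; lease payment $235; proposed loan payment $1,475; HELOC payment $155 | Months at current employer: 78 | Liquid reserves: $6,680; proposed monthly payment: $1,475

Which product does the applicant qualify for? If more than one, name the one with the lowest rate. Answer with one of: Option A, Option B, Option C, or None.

Total debts = (155 + 15 + 75 + 235 + 1,475 + 155) = 2,110; DTI = 2,110/5,050 = 41.8%.
Reserves = 6,680/1,475 = 4.5 months.
Option A: score 811 ≥ 620; DTI 41.8% > 40%; reserves 4.5 < 6 mo → does not qualify.
Option B: score 811 ≥ 700; DTI 41.8% > 40% → does not qualify.
Option C: score 811 ≥ 580; DTI 41.8% > 40%; employment 78 ≥ 12 mo → does not qualify.

None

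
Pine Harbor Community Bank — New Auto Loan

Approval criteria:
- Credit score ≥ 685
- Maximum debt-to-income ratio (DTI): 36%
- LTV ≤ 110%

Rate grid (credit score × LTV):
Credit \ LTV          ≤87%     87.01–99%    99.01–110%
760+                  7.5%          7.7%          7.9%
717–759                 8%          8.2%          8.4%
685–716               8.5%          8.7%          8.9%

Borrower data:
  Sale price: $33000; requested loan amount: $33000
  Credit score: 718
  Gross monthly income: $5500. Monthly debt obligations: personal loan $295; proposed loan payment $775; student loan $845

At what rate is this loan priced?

Credit score 718 ≥ 685; Total monthly debts = (295 + 775 + 845) = 1,915. DTI: 1,915 ÷ 5,500 = 34.8%, within the 36% cap
Loan-to-value = 33,000/33,000 = 100% — pass (110% max)
Row: 718 falls in 717–759. Column: 100% falls in 99.01–110%. Rate = 8.4%.

8.4%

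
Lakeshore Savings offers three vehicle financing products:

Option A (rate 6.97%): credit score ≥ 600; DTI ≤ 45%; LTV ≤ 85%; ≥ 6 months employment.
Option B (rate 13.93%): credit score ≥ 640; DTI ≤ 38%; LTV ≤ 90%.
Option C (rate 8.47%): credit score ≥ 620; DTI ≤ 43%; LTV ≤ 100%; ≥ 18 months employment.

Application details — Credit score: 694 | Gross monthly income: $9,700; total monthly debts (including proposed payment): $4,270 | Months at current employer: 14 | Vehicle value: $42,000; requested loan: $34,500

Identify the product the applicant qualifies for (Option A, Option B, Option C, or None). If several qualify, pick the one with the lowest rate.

DTI = 4,270/9,700 = 44%.
LTV = 34,500/42,000 = 82.1%.
Option A: score 694 ≥ 600; DTI 44% ≤ 45%; LTV 82.1% ≤ 85%; employment 14 ≥ 6 mo → qualifies.
Option B: score 694 ≥ 640; DTI 44% > 38%; LTV 82.1% ≤ 90% → does not qualify.
Option C: score 694 ≥ 620; DTI 44% > 43%; LTV 82.1% ≤ 100%; employment 14 < 18 mo → does not qualify.

Option A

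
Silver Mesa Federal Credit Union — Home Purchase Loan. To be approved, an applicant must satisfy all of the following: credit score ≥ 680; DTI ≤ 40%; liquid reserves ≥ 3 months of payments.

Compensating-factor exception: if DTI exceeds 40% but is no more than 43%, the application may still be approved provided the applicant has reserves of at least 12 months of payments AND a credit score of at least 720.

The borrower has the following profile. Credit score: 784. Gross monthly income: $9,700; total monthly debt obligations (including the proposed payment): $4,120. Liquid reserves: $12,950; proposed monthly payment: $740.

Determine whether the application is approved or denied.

Credit score 784 ≥ 680 (meets base)
DTI = 4,120/9,700 = 42.5% > 40% — standard DTI limit exceeded.
Reserves = 12,950/740 = 17.5 months ≥ 3
DTI 42.5% is within the 40%–43% exception band; checking compensating factors.
Reserves 17.5 ≥ 12 months; credit score 784 ≥ 720.
Both override conditions satisfied; DTI exception granted.

Approved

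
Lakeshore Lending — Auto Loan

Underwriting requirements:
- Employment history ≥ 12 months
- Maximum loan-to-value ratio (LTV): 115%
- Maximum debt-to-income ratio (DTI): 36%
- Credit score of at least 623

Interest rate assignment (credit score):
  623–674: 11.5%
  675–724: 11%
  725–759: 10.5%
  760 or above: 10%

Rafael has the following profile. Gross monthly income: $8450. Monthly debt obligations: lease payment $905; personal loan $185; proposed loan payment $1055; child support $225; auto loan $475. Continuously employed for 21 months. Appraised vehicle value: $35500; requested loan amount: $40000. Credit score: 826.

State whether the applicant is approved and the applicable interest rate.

Approved at 10%

Credit score 826 ≥ 623 (meets minimum)
Loan-to-value = 40,000/35,500 = 112.7% — pass (115% max)
Total monthly debts = (905 + 185 + 1,055 + 225 + 475) = 2,845. DTI = 2,845/8,450 = 33.7% ≤ 36%
Employment 21 ≥ 12 months
All requirements met. Score 826 falls in the 760 or above tier → 10%.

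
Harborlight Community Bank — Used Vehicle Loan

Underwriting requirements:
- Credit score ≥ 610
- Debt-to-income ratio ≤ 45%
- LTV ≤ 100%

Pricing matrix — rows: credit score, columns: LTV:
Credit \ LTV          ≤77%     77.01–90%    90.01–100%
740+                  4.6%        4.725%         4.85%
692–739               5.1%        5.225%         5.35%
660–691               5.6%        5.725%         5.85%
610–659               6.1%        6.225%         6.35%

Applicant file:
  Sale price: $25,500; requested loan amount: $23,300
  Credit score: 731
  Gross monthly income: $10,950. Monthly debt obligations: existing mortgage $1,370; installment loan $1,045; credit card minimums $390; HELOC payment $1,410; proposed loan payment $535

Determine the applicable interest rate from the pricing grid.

5.35%

Credit score 731 ≥ 610; Total monthly debts = (1,370 + 1,045 + 390 + 1,410 + 535) = 4,750. Debt-to-income = 4,750/10,950 = 43.4% — meets 45% limit
LTV = 23,300/25,500 = 91.4% ≤ 100%
Score 731 is in the 692–739 band; LTV 91.4% is in the 90.01–100% band → 5.35%.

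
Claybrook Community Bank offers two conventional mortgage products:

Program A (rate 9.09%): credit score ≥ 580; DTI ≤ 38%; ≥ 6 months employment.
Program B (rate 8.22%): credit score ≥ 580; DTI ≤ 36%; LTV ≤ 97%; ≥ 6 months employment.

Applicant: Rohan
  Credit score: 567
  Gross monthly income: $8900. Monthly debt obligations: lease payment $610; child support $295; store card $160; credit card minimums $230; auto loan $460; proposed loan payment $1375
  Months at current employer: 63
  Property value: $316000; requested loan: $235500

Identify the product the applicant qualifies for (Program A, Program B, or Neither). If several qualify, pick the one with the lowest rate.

Total debts = (610 + 295 + 160 + 230 + 460 + 1,375) = 3,130; DTI = 3,130/8,900 = 35.2%.
LTV = 235,500/316,000 = 74.5%.
Program A: score 567 < 580; DTI 35.2% ≤ 38%; employment 63 ≥ 6 mo → does not qualify.
Program B: score 567 < 580; DTI 35.2% ≤ 36%; LTV 74.5% ≤ 97%; employment 63 ≥ 6 mo → does not qualify.

Neither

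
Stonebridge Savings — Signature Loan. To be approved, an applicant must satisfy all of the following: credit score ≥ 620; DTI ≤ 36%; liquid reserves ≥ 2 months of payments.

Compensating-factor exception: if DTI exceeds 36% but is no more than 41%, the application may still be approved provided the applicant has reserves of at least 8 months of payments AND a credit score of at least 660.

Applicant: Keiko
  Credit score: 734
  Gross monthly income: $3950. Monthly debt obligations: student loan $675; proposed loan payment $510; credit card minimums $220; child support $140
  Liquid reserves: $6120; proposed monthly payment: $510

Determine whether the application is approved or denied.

Approved

Credit score 734 ≥ 620 (meets base)
Total debts = (675 + 510 + 220 + 140) = 1,545. DTI: 1,545 ÷ 3,950 = 39.1%, over the 36% base limit.
Reserves: 6,120 ÷ 510 = 12.0 months (meets 2-month minimum)
DTI 39.1% is within the 36%–41% exception band; checking compensating factors.
Override check — reserves: 12.0 mo (ok); score: 734 (ok).
Both compensating conditions met → exception applies.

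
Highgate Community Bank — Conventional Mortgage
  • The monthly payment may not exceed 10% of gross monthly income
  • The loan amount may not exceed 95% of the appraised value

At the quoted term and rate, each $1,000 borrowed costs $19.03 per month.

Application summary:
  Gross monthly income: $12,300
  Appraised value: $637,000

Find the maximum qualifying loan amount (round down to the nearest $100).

Payment cap: 10% × $12,300 = $1,230/month.
At $19.03 per $1,000, that supports 1,230/19.03 × 1,000 ≈ $64,634 → $64,600.
LTV cap: 95% × $637,000 = $605,150 → $605,100.
Binding constraint: payment-to-income.

$64,600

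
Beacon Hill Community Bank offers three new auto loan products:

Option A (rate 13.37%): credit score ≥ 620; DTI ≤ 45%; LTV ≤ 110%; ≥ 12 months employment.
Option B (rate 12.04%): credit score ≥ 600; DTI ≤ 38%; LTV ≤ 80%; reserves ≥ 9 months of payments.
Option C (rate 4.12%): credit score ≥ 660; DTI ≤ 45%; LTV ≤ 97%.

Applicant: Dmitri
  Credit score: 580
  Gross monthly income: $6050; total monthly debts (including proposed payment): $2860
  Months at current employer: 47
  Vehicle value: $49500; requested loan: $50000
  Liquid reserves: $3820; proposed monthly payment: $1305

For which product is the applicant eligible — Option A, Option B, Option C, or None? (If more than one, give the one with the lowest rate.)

DTI = 2,860/6,050 = 47.3%.
LTV = 50,000/49,500 = 101%.
Reserves = 3,820/1,305 = 2.9 months.
Option A: score 580 < 620; DTI 47.3% > 45%; LTV 101% ≤ 110%; employment 47 ≥ 12 mo → does not qualify.
Option B: score 580 < 600; DTI 47.3% > 38%; LTV 101% > 80%; reserves 2.9 < 9 mo → does not qualify.
Option C: score 580 < 660; DTI 47.3% > 45%; LTV 101% > 97% → does not qualify.

None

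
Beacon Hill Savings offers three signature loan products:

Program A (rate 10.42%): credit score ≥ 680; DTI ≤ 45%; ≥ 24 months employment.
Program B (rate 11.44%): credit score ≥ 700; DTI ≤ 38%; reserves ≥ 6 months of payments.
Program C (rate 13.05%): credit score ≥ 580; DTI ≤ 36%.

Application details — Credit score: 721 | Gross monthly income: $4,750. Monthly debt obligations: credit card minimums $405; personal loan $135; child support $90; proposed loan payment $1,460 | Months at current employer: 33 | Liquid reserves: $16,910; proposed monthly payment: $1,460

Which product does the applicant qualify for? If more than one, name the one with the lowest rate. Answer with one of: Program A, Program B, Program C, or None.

Total debts = (405 + 135 + 90 + 1,460) = 2,090; DTI = 2,090/4,750 = 44%.
Reserves = 16,910/1,460 = 11.6 months.
Program A: score 721 ≥ 680; DTI 44% ≤ 45%; employment 33 ≥ 24 mo → qualifies.
Program B: score 721 ≥ 700; DTI 44% > 38%; reserves 11.6 ≥ 6 mo → does not qualify.
Program C: score 721 ≥ 580; DTI 44% > 36% → does not qualify.

Program A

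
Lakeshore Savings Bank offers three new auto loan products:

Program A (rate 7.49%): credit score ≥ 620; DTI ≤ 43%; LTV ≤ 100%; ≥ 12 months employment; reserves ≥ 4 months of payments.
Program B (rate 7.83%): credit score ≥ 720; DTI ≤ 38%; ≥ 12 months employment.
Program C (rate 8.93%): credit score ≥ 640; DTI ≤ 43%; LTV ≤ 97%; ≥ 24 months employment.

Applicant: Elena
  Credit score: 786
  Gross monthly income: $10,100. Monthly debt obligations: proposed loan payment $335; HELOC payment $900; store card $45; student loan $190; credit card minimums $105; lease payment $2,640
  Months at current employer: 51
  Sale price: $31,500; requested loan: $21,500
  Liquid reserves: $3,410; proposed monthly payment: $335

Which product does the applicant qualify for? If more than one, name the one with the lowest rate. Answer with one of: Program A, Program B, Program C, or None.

Total debts = (335 + 900 + 45 + 190 + 105 + 2,640) = 4,215; DTI = 4,215/10,100 = 41.7%.
LTV = 21,500/31,500 = 68.3%.
Reserves = 3,410/335 = 10.2 months.
Program A: score 786 ≥ 620; DTI 41.7% ≤ 43%; LTV 68.3% ≤ 100%; employment 51 ≥ 12 mo; reserves 10.2 ≥ 4 mo → qualifies.
Program B: score 786 ≥ 720; DTI 41.7% > 38%; employment 51 ≥ 12 mo → does not qualify.
Program C: score 786 ≥ 640; DTI 41.7% ≤ 43%; LTV 68.3% ≤ 97%; employment 51 ≥ 24 mo → qualifies.
Qualifying: Program A, Program C. Lowest rate is 7.49% → Program A.

Program A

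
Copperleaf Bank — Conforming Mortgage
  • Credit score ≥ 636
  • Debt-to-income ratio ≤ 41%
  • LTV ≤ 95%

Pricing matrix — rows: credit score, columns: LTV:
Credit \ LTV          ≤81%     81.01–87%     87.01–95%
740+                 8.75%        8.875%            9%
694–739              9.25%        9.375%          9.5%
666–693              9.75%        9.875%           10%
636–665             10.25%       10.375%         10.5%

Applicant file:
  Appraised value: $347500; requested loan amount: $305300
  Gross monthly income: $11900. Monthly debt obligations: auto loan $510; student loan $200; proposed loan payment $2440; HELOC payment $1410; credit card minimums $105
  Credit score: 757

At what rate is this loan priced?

9%

Credit score 757 ≥ 636; Total monthly debts = (510 + 200 + 2,440 + 1,410 + 105) = 4,665. DTI: 4,665 ÷ 11,900 = 39.2%, within the 41% cap
LTV = 305,300/347,500 = 87.9% ≤ 95%
Score 757 is in the 740+ band; LTV 87.9% is in the 87.01–95% band → 9%.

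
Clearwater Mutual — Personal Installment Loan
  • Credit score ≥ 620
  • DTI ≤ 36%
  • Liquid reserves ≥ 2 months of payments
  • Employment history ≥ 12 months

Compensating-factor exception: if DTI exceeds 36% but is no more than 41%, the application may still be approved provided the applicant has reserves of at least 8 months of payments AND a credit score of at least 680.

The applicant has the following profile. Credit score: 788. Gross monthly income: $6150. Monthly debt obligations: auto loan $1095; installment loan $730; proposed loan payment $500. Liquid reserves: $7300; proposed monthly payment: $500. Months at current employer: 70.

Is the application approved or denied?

Credit score 788 ≥ 620 (meets base)
Total debts = (1,095 + 730 + 500) = 2,325. DTI = 2,325/6,150 = 37.8% > 36% — standard DTI limit exceeded.
Reserves: 7,300 ÷ 500 = 14.6 months (meets 2-month minimum)
Employment 70 ≥ 12 months
37.8% falls in the override range (36%–41%), so the compensating-factor test applies.
Reserves 14.6 ≥ 8 months; credit score 788 ≥ 680.
Both override conditions satisfied; DTI exception granted.

Approved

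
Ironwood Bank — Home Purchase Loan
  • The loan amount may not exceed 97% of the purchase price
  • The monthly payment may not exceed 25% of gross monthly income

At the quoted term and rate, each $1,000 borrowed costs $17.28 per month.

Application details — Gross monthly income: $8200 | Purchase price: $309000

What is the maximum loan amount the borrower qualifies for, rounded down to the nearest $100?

Payment cap: 25% × $8,200 = $2,050/month.
At $17.28 per $1,000, that supports 2,050/17.28 × 1,000 ≈ $118,634 → $118,600.
LTV cap: 97% × $309,000 = $299,730 → $299,700.
Binding constraint: payment-to-income.

$118,600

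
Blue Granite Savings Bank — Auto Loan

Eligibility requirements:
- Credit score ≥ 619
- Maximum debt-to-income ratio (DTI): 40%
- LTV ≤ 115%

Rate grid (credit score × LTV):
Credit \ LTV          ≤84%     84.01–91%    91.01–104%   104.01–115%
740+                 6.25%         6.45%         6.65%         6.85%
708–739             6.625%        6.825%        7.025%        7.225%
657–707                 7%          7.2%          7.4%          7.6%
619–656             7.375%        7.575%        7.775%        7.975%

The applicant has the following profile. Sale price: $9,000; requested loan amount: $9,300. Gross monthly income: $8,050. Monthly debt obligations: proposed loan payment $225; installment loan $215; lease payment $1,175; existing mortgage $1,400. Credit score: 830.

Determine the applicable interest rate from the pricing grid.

Credit score 830 ≥ 619; Total monthly debts = (225 + 215 + 1,175 + 1,400) = 3,015. DTI: 3,015 ÷ 8,050 = 37.5%, within the 40% cap
LTV: 9,300 ÷ 9,000 = 103.3%, within 115% cap
Credit 830 → row 740+; LTV 103.3% → column 91.01–104%. Grid cell → 6.65%.

6.65%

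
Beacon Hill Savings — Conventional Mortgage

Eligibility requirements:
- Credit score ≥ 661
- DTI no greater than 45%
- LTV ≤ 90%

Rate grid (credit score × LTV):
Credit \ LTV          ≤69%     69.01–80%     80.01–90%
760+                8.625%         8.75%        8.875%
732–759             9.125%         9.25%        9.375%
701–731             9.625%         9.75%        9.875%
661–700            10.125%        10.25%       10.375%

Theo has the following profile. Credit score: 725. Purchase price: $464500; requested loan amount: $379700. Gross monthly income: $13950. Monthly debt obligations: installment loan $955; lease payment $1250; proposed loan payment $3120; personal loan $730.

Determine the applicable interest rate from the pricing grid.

Credit score 725 ≥ 661; Total monthly debts = (955 + 1,250 + 3,120 + 730) = 6,055. DTI = 6,055/13,950 = 43.4% ≤ 45%
LTV = 379,700/464,500 = 81.7% ≤ 90%
Credit 725 → row 701–731; LTV 81.7% → column 80.01–90%. Grid cell → 9.875%.

9.875%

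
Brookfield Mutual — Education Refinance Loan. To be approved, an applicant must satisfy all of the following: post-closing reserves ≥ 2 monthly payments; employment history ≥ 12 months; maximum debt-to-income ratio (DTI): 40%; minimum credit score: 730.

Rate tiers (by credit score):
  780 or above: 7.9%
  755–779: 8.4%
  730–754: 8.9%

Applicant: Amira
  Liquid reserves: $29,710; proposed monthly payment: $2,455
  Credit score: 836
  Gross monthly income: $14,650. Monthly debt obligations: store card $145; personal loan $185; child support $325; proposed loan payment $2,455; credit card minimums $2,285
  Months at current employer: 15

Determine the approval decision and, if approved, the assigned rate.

Credit score 836 ≥ 730 (meets minimum)
Reserves = 29,710/2,455 = 12.1 months ≥ 2
Total monthly debts = (145 + 185 + 325 + 2,455 + 2,285) = 5,395. Debt-to-income = 5,395/14,650 = 36.8% — meets 40% limit
Employment 15 ≥ 12 months
All requirements met. Score 836 falls in the 780 or above tier → 7.9%.

Approved at 7.9%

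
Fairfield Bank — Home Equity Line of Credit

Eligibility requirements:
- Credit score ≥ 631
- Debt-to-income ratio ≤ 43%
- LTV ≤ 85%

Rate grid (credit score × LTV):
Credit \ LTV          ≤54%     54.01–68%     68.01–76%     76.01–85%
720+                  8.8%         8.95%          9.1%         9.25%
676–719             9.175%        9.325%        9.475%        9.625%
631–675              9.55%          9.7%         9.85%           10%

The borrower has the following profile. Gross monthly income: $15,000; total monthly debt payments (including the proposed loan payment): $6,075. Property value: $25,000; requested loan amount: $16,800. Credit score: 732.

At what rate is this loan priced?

8.95%

Credit score 732 ≥ 631; DTI = 6,075/15,000 = 40.5% ≤ 43%
LTV = 16,800/25,000 = 67.2% ≤ 85%
Credit 732 → row 720+; LTV 67.2% → column 54.01–68%. Grid cell → 8.95%.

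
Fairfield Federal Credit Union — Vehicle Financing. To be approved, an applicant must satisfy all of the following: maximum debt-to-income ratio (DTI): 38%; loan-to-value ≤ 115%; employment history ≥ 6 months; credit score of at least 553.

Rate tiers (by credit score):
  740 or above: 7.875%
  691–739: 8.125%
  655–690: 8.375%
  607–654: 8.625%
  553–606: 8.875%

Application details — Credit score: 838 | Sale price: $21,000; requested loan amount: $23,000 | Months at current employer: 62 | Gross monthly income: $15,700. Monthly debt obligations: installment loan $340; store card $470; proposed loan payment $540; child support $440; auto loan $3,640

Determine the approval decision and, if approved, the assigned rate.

Approved at 7.875%

Credit score 838 ≥ 553 (meets minimum)
Employment 62 ≥ 6 months
Total monthly debts = (340 + 470 + 540 + 440 + 3,640) = 5,430. Debt-to-income = 5,430/15,700 = 34.6% — meets 38% limit
LTV = 23,000/21,000 = 109.5% ≤ 115%
All requirements met. Score 838 falls in the 740 or above tier → 7.875%.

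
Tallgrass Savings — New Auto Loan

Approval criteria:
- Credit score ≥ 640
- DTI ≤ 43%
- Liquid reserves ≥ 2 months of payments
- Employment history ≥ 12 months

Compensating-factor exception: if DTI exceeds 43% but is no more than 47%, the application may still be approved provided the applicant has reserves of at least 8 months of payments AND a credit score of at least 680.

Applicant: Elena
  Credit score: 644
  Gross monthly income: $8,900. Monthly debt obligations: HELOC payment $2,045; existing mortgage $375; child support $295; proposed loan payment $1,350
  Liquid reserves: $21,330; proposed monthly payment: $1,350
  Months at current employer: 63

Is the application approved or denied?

Credit score 644 ≥ 640 (meets base)
Total debts = (2,045 + 375 + 295 + 1,350) = 4,065. DTI: 4,065 ÷ 8,900 = 45.7%, over the 43% base limit.
Reserves: 21,330 ÷ 1,350 = 15.8 months (meets 2-month minimum)
Employment 63 ≥ 12 months
45.7% falls in the override range (43%–47%), so the compensating-factor test applies.
Override check — reserves: 15.8 mo (ok); score: 644 (below 680).
Compensating-factor requirement not fully met.

Denied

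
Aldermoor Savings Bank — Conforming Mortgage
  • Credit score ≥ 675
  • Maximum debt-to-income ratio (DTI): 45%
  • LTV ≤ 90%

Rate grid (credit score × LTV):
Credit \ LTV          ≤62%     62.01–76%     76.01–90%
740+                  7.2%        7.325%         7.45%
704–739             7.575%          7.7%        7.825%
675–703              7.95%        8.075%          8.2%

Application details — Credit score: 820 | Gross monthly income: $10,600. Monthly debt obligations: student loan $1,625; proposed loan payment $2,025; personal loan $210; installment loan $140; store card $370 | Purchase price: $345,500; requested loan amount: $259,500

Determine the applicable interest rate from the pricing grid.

7.325%

Credit score 820 ≥ 675; Total monthly debts = (1,625 + 2,025 + 210 + 140 + 370) = 4,370. DTI = 4,370/10,600 = 41.2% ≤ 45%
LTV = 259,500/345,500 = 75.1% ≤ 90%
Score 820 is in the 740+ band; LTV 75.1% is in the 62.01–76% band → 7.325%.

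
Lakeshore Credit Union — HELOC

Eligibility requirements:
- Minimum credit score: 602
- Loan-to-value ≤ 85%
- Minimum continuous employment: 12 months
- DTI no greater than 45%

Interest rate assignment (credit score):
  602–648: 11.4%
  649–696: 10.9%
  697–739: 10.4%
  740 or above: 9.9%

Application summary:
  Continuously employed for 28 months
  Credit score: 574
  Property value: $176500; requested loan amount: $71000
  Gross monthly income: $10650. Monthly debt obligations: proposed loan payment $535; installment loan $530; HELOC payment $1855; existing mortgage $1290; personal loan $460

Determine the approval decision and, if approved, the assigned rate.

Denied

Credit score 574 < 602 (below minimum)
LTV = 71,000/176,500 = 40.2% ≤ 85%
Employment 28 ≥ 12 months
Total monthly debts = (535 + 530 + 1,855 + 1,290 + 460) = 4,670. DTI = 4,670/10,650 = 43.8% ≤ 45%
Not all requirements met → denied.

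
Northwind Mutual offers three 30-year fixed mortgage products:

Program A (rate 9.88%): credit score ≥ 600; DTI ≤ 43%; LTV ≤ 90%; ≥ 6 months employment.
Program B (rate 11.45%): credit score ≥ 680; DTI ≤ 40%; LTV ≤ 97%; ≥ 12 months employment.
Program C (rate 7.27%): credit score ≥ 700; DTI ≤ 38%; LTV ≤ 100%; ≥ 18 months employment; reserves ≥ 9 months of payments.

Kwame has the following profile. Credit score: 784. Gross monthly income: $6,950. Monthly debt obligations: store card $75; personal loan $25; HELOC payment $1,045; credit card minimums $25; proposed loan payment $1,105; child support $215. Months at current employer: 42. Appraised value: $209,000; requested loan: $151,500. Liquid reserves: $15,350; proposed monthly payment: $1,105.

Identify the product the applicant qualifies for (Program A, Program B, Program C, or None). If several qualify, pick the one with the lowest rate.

Total debts = (75 + 25 + 1,045 + 25 + 1,105 + 215) = 2,490; DTI = 2,490/6,950 = 35.8%.
LTV = 151,500/209,000 = 72.5%.
Reserves = 15,350/1,105 = 13.9 months.
Program A: score 784 ≥ 600; DTI 35.8% ≤ 43%; LTV 72.5% ≤ 90%; employment 42 ≥ 6 mo → qualifies.
Program B: score 784 ≥ 680; DTI 35.8% ≤ 40%; LTV 72.5% ≤ 97%; employment 42 ≥ 12 mo → qualifies.
Program C: score 784 ≥ 700; DTI 35.8% ≤ 38%; LTV 72.5% ≤ 100%; employment 42 ≥ 18 mo; reserves 13.9 ≥ 9 mo → qualifies.
Qualifying: Program A, Program B, Program C. Lowest rate is 7.27% → Program C.

Program C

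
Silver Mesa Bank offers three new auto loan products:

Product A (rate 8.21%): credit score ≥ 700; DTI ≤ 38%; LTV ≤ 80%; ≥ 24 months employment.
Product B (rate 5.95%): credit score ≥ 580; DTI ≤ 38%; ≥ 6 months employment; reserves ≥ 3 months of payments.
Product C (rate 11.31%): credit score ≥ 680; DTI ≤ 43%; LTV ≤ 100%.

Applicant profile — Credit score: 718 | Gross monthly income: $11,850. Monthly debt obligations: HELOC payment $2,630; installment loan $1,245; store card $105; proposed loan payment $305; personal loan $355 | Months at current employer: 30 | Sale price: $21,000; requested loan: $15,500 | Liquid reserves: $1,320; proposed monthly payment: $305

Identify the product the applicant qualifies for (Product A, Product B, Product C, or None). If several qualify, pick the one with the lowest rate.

Product C

Total debts = (2,630 + 1,245 + 105 + 305 + 355) = 4,640; DTI = 4,640/11,850 = 39.2%.
LTV = 15,500/21,000 = 73.8%.
Reserves = 1,320/305 = 4.3 months.
Product A: score 718 ≥ 700; DTI 39.2% > 38%; LTV 73.8% ≤ 80%; employment 30 ≥ 24 mo → does not qualify.
Product B: score 718 ≥ 580; DTI 39.2% > 38%; employment 30 ≥ 6 mo; reserves 4.3 ≥ 3 mo → does not qualify.
Product C: score 718 ≥ 680; DTI 39.2% ≤ 43%; LTV 73.8% ≤ 100% → qualifies.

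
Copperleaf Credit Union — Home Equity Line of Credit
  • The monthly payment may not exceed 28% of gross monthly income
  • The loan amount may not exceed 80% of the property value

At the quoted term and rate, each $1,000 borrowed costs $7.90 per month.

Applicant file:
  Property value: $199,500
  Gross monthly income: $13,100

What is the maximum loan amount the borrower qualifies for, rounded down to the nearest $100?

$159,600

Payment cap: 28% × $13,100 = $3,668/month.
At $7.90 per $1,000, that supports 3,668/7.90 × 1,000 ≈ $464,303 → $464,300.
LTV cap: 80% × $199,500 = $159,600 → $159,600.
Binding constraint: loan-to-value.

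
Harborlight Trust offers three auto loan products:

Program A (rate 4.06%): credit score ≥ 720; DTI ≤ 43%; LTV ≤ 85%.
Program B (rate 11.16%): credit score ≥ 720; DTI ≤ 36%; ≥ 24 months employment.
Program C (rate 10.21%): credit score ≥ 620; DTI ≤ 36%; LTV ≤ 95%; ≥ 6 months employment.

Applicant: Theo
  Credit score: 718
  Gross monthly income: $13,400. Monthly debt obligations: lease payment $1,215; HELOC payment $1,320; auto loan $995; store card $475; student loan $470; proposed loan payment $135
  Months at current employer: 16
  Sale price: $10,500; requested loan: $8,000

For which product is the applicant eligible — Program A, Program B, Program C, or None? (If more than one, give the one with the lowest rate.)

Program C

Total debts = (1,215 + 1,320 + 995 + 475 + 470 + 135) = 4,610; DTI = 4,610/13,400 = 34.4%.
LTV = 8,000/10,500 = 76.2%.
Program A: score 718 < 720; DTI 34.4% ≤ 43%; LTV 76.2% ≤ 85% → does not qualify.
Program B: score 718 < 720; DTI 34.4% ≤ 36%; employment 16 < 24 mo → does not qualify.
Program C: score 718 ≥ 620; DTI 34.4% ≤ 36%; LTV 76.2% ≤ 95%; employment 16 ≥ 6 mo → qualifies.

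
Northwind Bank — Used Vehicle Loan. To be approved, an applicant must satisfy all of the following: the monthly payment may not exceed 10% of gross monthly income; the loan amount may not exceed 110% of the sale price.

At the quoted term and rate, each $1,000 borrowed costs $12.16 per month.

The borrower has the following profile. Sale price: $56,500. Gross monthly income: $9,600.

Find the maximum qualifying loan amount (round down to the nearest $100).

$62,100

Payment cap: 10% × $9,600 = $960/month.
At $12.16 per $1,000, that supports 960/12.16 × 1,000 ≈ $78,947 → $78,900.
LTV cap: 110% × $56,500 = $62,150 → $62,100.
Binding constraint: loan-to-value.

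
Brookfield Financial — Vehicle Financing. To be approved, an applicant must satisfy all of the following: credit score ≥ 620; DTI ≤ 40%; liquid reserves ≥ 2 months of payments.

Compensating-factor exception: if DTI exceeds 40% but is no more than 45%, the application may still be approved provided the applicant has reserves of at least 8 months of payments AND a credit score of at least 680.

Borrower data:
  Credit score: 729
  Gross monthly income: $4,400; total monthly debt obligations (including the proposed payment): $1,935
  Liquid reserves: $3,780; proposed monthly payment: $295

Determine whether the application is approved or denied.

Credit score 729 ≥ 620 (meets base)
DTI = 1,935/4,400 = 44% > 40% — standard DTI limit exceeded.
Liquid reserves cover 3,780/295 = 12.8 months — ≥ 2 required
44% falls in the override range (40%–45%), so the compensating-factor test applies.
Override check — reserves: 12.8 mo (ok); score: 729 (ok).
Both override conditions satisfied; DTI exception granted.

Approved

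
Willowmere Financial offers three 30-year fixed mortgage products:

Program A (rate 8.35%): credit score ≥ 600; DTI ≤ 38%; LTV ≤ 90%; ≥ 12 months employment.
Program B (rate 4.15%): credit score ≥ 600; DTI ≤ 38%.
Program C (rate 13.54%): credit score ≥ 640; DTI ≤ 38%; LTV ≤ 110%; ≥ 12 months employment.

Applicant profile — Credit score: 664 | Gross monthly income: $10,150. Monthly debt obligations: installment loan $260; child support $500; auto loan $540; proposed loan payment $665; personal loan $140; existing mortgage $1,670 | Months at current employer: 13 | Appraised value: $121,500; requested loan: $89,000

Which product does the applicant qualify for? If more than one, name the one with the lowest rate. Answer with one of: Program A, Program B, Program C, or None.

Total debts = (260 + 500 + 540 + 665 + 140 + 1,670) = 3,775; DTI = 3,775/10,150 = 37.2%.
LTV = 89,000/121,500 = 73.3%.
Program A: score 664 ≥ 600; DTI 37.2% ≤ 38%; LTV 73.3% ≤ 90%; employment 13 ≥ 12 mo → qualifies.
Program B: score 664 ≥ 600; DTI 37.2% ≤ 38% → qualifies.
Program C: score 664 ≥ 640; DTI 37.2% ≤ 38%; LTV 73.3% ≤ 110%; employment 13 ≥ 12 mo → qualifies.
Qualifying: Program A, Program B, Program C. Lowest rate is 4.15% → Program B.

Program B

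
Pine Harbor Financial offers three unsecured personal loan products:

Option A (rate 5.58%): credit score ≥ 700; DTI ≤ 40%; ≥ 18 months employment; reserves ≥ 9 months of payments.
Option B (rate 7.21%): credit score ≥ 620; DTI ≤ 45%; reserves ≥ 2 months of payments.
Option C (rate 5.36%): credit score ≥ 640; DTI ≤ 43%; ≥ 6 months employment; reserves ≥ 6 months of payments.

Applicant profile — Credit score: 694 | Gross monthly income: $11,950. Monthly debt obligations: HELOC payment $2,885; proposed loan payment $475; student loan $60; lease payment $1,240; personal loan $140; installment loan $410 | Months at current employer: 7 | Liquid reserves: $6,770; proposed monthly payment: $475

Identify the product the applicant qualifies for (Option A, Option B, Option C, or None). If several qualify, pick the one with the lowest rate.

Total debts = (2,885 + 475 + 60 + 1,240 + 140 + 410) = 5,210; DTI = 5,210/11,950 = 43.6%.
Reserves = 6,770/475 = 14.3 months.
Option A: score 694 < 700; DTI 43.6% > 40%; employment 7 < 18 mo; reserves 14.3 ≥ 9 mo → does not qualify.
Option B: score 694 ≥ 620; DTI 43.6% ≤ 45%; reserves 14.3 ≥ 2 mo → qualifies.
Option C: score 694 ≥ 640; DTI 43.6% > 43%; employment 7 ≥ 6 mo; reserves 14.3 ≥ 6 mo → does not qualify.

Option B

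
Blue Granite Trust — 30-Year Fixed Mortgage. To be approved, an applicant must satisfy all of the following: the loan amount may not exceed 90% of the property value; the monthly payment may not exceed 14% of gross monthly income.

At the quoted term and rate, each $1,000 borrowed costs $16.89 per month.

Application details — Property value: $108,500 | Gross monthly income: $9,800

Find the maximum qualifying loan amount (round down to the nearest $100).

Payment cap: 14% × $9,800 = $1,372/month.
At $16.89 per $1,000, that supports 1,372/16.89 × 1,000 ≈ $81,231 → $81,200.
LTV cap: 90% × $108,500 = $97,650 → $97,600.
Binding constraint: payment-to-income.

$81,200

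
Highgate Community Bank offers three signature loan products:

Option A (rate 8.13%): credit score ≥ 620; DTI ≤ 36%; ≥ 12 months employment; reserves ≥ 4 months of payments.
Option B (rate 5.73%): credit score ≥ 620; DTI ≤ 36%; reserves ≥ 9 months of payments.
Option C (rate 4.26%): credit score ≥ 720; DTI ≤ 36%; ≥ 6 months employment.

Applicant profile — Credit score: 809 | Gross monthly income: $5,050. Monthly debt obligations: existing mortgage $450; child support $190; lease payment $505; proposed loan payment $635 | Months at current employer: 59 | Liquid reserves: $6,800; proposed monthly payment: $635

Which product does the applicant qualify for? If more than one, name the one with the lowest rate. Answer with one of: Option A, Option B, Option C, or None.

Option C

Total debts = (450 + 190 + 505 + 635) = 1,780; DTI = 1,780/5,050 = 35.2%.
Reserves = 6,800/635 = 10.7 months.
Option A: score 809 ≥ 620; DTI 35.2% ≤ 36%; employment 59 ≥ 12 mo; reserves 10.7 ≥ 4 mo → qualifies.
Option B: score 809 ≥ 620; DTI 35.2% ≤ 36%; reserves 10.7 ≥ 9 mo → qualifies.
Option C: score 809 ≥ 720; DTI 35.2% ≤ 36%; employment 59 ≥ 6 mo → qualifies.
Qualifying: Option A, Option B, Option C. Lowest rate is 4.26% → Option C.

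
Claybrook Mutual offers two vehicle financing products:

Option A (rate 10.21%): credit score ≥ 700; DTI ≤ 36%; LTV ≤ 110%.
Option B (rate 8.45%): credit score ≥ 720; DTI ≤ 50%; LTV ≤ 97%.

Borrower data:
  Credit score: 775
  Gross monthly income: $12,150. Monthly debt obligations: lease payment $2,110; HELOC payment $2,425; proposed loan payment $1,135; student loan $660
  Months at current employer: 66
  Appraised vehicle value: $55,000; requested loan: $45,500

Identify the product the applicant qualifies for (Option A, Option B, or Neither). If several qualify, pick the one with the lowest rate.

Total debts = (2,110 + 2,425 + 1,135 + 660) = 6,330; DTI = 6,330/12,150 = 52.1%.
LTV = 45,500/55,000 = 82.7%.
Option A: score 775 ≥ 700; DTI 52.1% > 36%; LTV 82.7% ≤ 110% → does not qualify.
Option B: score 775 ≥ 720; DTI 52.1% > 50%; LTV 82.7% ≤ 97% → does not qualify.

Neither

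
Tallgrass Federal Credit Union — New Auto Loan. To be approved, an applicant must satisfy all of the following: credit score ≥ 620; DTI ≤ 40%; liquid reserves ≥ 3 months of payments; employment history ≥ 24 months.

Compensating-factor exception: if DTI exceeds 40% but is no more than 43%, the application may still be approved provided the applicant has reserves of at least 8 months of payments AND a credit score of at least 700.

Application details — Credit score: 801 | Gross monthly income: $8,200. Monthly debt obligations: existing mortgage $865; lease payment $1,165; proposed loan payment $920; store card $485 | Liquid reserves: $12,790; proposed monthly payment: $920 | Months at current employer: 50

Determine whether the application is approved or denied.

Credit score 801 ≥ 620 (meets base)
Total debts = (865 + 1,165 + 920 + 485) = 3,435. DTI = 3,435/8,200 = 41.9% > 40% — standard DTI limit exceeded.
Reserves: 12,790 ÷ 920 = 13.9 months (meets 3-month minimum)
Employment 50 ≥ 24 months
41.9% falls in the override range (40%–43%), so the compensating-factor test applies.
Override check — reserves: 13.9 mo (ok); score: 801 (ok).
Both override conditions satisfied; DTI exception granted.

Approved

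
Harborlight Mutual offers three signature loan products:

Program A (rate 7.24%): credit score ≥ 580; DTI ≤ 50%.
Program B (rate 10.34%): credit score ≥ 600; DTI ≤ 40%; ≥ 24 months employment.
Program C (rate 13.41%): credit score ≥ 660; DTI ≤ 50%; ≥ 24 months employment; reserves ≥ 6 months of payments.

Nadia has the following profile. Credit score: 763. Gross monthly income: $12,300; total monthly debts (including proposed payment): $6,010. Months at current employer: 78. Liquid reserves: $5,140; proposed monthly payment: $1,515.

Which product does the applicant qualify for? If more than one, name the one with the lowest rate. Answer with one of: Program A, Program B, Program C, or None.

DTI = 6,010/12,300 = 48.9%.
Reserves = 5,140/1,515 = 3.4 months.
Program A: score 763 ≥ 580; DTI 48.9% ≤ 50% → qualifies.
Program B: score 763 ≥ 600; DTI 48.9% > 40%; employment 78 ≥ 24 mo → does not qualify.
Program C: score 763 ≥ 660; DTI 48.9% ≤ 50%; employment 78 ≥ 24 mo; reserves 3.4 < 6 mo → does not qualify.

Program A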